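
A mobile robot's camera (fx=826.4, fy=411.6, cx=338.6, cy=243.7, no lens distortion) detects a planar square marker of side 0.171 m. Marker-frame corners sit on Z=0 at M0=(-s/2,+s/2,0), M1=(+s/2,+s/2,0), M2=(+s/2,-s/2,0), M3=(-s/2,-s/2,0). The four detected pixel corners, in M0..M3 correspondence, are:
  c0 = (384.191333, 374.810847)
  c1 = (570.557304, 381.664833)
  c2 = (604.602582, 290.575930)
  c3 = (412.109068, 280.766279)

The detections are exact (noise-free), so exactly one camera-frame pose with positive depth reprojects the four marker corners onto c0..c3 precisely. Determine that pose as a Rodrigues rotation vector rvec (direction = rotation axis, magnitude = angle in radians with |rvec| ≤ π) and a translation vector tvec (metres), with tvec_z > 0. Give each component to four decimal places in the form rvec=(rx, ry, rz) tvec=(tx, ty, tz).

Intrinsics K: fx=826.4, fy=411.6, cx=338.6, cy=243.7
Marker side s = 0.171 m; corners in marker frame (Z=0):
  M0 = (-0.0855, +0.0855, 0)
  M1 = (+0.0855, +0.0855, 0)
  M2 = (+0.0855, -0.0855, 0)
  M3 = (-0.0855, -0.0855, 0)
Detected image corners:
  c0 = (384.191333, 374.810847) px
  c1 = (570.557304, 381.664833) px
  c2 = (604.602582, 290.575930) px
  c3 = (412.109068, 280.766279) px
Planar DLT: solve 8×8 A·h = b for H (H[2,2]=1):
  H  [+1189.86999 -74.72070 +493.93261]
  H  [+104.07925 +613.07630 +332.87085]
  H  [+0.16724 +0.21652 +1.00000]
B = K⁻¹H; ‖b₁‖=1.390002, ‖b₂‖=1.390002; λ = 2/(‖b₁‖+‖b₂‖) = 0.719424, sign → tz>0 ⇒ λ=+0.719424
r₁ = λ·B[:,0] = (+0.98655,+0.11068,+0.12031); r₂ = λ·B[:,1] = (-0.12887,+0.97935,+0.15577)
r₃ = r₁×r₂ = (-0.10059,-0.16918,+0.98044); SVD([r₁ r₂ r₃]) → R = UVᵀ:
  R  [+0.98655 -0.12887 -0.10059]
  R  [+0.11068 +0.97935 -0.16918]
  R  [+0.12031 +0.15577 +0.98044]
t = (+0.13523, +0.15586, +0.71942) m
tr R = 2.946337; θ = arccos((tr R − 1)/2) = 0.232174 rad = 13.303°
axis k = ((R−Rᵀ)₃₂, (R−Rᵀ)₁₃, (R−Rᵀ)₂₁) / (2 sinθ) = (+0.706114, -0.480030, +0.520553)
rvec = θ·k = (+0.163941, -0.111451, +0.120859)

rvec=(0.1639, -0.1115, 0.1209) tvec=(0.1352, 0.1559, 0.7194)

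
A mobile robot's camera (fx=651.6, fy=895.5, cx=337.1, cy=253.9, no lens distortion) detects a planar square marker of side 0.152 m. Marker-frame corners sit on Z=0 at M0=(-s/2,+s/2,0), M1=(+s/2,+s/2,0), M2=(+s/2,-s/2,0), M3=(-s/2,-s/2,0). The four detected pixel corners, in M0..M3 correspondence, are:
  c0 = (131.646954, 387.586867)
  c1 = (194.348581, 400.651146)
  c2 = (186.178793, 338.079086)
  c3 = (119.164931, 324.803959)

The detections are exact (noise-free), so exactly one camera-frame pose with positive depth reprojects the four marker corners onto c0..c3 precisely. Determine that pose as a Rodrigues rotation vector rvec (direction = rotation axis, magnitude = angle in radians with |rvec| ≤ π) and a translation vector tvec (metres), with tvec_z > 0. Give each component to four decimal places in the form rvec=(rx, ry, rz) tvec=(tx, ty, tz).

Intrinsics K: fx=651.6, fy=895.5, cx=337.1, cy=253.9
Marker side s = 0.152 m; corners in marker frame (Z=0):
  M0 = (-0.0760, +0.0760, 0)
  M1 = (+0.0760, +0.0760, 0)
  M2 = (+0.0760, -0.0760, 0)
  M3 = (-0.0760, -0.0760, 0)
Detected image corners:
  c0 = (131.646954, 387.586867) px
  c1 = (194.348581, 400.651146) px
  c2 = (186.178793, 338.079086) px
  c3 = (119.164931, 324.803959) px
Planar DLT: solve 8×8 A·h = b for H (H[2,2]=1):
  H  [+414.81715 +138.86537 +157.83303]
  H  [+60.42889 +575.21212 +363.81333]
  H  [-0.07219 +0.44891 +1.00000]
B = K⁻¹H; ‖b₁‖=0.683499, ‖b₂‖=0.683499; λ = 2/(‖b₁‖+‖b₂‖) = 1.463059, sign → tz>0 ⇒ λ=+1.463059
r₁ = λ·B[:,0] = (+0.98605,+0.12868,-0.10562); r₂ = λ·B[:,1] = (-0.02798,+0.75356,+0.65678)
r₃ = r₁×r₂ = (+0.16410,-0.64466,+0.74664); SVD([r₁ r₂ r₃]) → R = UVᵀ:
  R  [+0.98605 -0.02798 +0.16410]
  R  [+0.12868 +0.75356 -0.64466]
  R  [-0.10562 +0.65678 +0.74664]
t = (-0.40251, +0.17958, +1.46306) m
tr R = 2.486248; θ = arccos((tr R − 1)/2) = 0.733069 rad = 42.002°
axis k = ((R−Rᵀ)₃₂, (R−Rᵀ)₁₃, (R−Rᵀ)₂₁) / (2 sinθ) = (+0.972460, +0.201544, +0.117057)
rvec = θ·k = (+0.712880, +0.147746, +0.085811)

rvec=(0.7129, 0.1477, 0.0858) tvec=(-0.4025, 0.1796, 1.4631)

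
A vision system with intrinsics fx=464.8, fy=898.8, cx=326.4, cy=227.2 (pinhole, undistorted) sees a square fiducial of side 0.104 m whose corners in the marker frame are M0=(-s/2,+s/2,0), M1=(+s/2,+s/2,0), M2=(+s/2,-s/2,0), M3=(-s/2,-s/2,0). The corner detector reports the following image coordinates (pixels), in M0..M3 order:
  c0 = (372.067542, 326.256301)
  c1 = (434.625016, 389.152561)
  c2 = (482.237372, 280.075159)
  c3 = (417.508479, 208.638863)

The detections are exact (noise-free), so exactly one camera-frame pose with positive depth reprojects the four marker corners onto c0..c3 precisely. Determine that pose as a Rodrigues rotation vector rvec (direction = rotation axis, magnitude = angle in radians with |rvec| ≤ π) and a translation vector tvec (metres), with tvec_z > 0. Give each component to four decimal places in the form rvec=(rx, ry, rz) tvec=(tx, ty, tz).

rvec=(0.4346, -0.1274, 0.5279) tvec=(0.1325, 0.0522, 0.6151)

Intrinsics K: fx=464.8, fy=898.8, cx=326.4, cy=227.2
Marker side s = 0.104 m; corners in marker frame (Z=0):
  M0 = (-0.0520, +0.0520, 0)
  M1 = (+0.0520, +0.0520, 0)
  M2 = (+0.0520, -0.0520, 0)
  M3 = (-0.0520, -0.0520, 0)
Detected image corners:
  c0 = (372.067542, 326.256301) px
  c1 = (434.625016, 389.152561) px
  c2 = (482.237372, 280.075159) px
  c3 = (417.508479, 208.638863) px
Planar DLT: solve 8×8 A·h = b for H (H[2,2]=1):
  H  [+769.40750 -192.27234 +426.49766]
  H  [+755.88610 +1269.23809 +303.44021]
  H  [+0.36984 +0.59844 +1.00000]
B = K⁻¹H; ‖b₁‖=1.625836, ‖b₂‖=1.625836; λ = 2/(‖b₁‖+‖b₂‖) = 0.615068, sign → tz>0 ⇒ λ=+0.615068
r₁ = λ·B[:,0] = (+0.85841,+0.45977,+0.22748); r₂ = λ·B[:,1] = (-0.51291,+0.77552,+0.36808)
r₃ = r₁×r₂ = (-0.00718,-0.43264,+0.90154); SVD([r₁ r₂ r₃]) → R = UVᵀ:
  R  [+0.85841 -0.51291 -0.00718]
  R  [+0.45977 +0.77552 -0.43264]
  R  [+0.22748 +0.36808 +0.90154]
t = (+0.13246, +0.05217, +0.61507) m
tr R = 2.535470; θ = arccos((tr R − 1)/2) = 0.695497 rad = 39.849°
axis k = ((R−Rᵀ)₃₂, (R−Rᵀ)₁₃, (R−Rᵀ)₂₁) / (2 sinθ) = (+0.624816, -0.183111, +0.758997)
rvec = θ·k = (+0.434557, -0.127353, +0.527880)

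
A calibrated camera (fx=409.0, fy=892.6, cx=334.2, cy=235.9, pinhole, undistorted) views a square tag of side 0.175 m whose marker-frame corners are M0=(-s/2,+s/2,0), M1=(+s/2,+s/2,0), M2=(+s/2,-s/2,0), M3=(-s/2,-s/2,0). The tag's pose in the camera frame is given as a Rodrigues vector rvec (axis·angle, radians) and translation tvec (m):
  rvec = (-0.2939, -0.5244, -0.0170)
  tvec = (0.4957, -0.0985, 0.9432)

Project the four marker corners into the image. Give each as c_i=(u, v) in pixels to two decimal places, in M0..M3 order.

Intrinsics K: fx=409.0, fy=892.6, cx=334.2, cy=235.9
Marker side s = 0.175 m; corners in marker frame (Z=0):
  M0 = (-0.0875, +0.0875, 0)
  M1 = (+0.0875, +0.0875, 0)
  M2 = (+0.0875, -0.0875, 0)
  M3 = (-0.0875, -0.0875, 0)
rvec = (-0.2939, -0.5244, -0.0170), |rvec| = θ = 0.60138 rad = 34.457°
Rodrigues: sinθ=0.56578, 1−cosθ=0.17545; R = I + sinθ·[k]× + (1−cosθ)·[k]×²:
    [+0.86646 +0.09076 -0.49093]
    [+0.05877 +0.95796 +0.28083]
    [+0.49578 -0.27218 +0.82469]
t = (0.4957, -0.0985, 0.9432) m
M0: Pc = R·M0+t = (+0.42783, -0.01982, +0.87600); u = 409.0·(+0.42783)/0.87600 + 334.2 = 533.9492, v = 892.6·(-0.01982)/0.87600 + 235.9 = 215.7032
M1: Pc = R·M1+t = (+0.57946, -0.00954, +0.96277); u = 409.0·(+0.57946)/0.96277 + 334.2 = 580.3635, v = 892.6·(-0.00954)/0.96277 + 235.9 = 227.0588
M2: Pc = R·M2+t = (+0.56357, -0.17718, +1.01040); u = 409.0·(+0.56357)/1.01040 + 334.2 = 562.3298, v = 892.6·(-0.17718)/1.01040 + 235.9 = 79.3776
M3: Pc = R·M3+t = (+0.41194, -0.18746, +0.92363); u = 409.0·(+0.41194)/0.92363 + 334.2 = 516.6151, v = 892.6·(-0.18746)/0.92363 + 235.9 = 54.7351

c0=(533.95, 215.70) c1=(580.36, 227.06) c2=(562.33, 79.38) c3=(516.62, 54.74)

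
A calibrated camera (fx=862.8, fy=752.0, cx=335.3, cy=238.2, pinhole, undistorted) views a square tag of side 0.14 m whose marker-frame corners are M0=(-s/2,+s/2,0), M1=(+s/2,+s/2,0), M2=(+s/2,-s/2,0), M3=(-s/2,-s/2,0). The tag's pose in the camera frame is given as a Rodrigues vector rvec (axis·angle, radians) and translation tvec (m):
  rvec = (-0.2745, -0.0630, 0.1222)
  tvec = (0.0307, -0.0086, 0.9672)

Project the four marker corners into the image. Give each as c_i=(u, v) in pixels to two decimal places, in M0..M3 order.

Intrinsics K: fx=862.8, fy=752.0, cx=335.3, cy=238.2
Marker side s = 0.14 m; corners in marker frame (Z=0):
  M0 = (-0.0700, +0.0700, 0)
  M1 = (+0.0700, +0.0700, 0)
  M2 = (+0.0700, -0.0700, 0)
  M3 = (-0.0700, -0.0700, 0)
rvec = (-0.2745, -0.0630, 0.1222), |rvec| = θ = 0.30701 rad = 17.590°
Rodrigues: sinθ=0.30221, 1−cosθ=0.04676; R = I + sinθ·[k]× + (1−cosθ)·[k]×²:
    [+0.99062 -0.11171 -0.07866]
    [+0.12887 +0.95521 +0.26639]
    [+0.04537 -0.27403 +0.96065]
t = (0.0307, -0.0086, 0.9672) m
M0: Pc = R·M0+t = (-0.04646, +0.04924, +0.94484); u = 862.8·(-0.04646)/0.94484 + 335.3 = 292.8711, v = 752.0·(+0.04924)/0.94484 + 238.2 = 277.3933
M1: Pc = R·M1+t = (+0.09222, +0.06729, +0.95119); u = 862.8·(+0.09222)/0.95119 + 335.3 = 418.9535, v = 752.0·(+0.06729)/0.95119 + 238.2 = 291.3950
M2: Pc = R·M2+t = (+0.10786, -0.06644, +0.98956); u = 862.8·(+0.10786)/0.98956 + 335.3 = 429.3465, v = 752.0·(-0.06644)/0.98956 + 238.2 = 187.7068
M3: Pc = R·M3+t = (-0.03082, -0.08449, +0.98321); u = 862.8·(-0.03082)/0.98321 + 335.3 = 308.2509, v = 752.0·(-0.08449)/0.98321 + 238.2 = 173.5816

c0=(292.87, 277.39) c1=(418.95, 291.40) c2=(429.35, 187.71) c3=(308.25, 173.58)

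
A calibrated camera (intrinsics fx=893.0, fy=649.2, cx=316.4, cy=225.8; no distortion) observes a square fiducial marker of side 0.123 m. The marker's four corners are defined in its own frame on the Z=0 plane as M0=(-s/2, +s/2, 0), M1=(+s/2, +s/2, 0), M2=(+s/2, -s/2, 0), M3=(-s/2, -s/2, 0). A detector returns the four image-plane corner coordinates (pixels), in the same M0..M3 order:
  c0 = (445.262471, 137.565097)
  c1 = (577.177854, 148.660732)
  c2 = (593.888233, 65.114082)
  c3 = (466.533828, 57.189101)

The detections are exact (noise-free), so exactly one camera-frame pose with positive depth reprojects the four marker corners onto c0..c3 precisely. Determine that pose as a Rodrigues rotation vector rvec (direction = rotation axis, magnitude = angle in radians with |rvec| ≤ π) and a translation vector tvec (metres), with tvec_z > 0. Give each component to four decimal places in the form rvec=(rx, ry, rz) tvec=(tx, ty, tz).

Intrinsics K: fx=893.0, fy=649.2, cx=316.4, cy=225.8
Marker side s = 0.123 m; corners in marker frame (Z=0):
  M0 = (-0.0615, +0.0615, 0)
  M1 = (+0.0615, +0.0615, 0)
  M2 = (+0.0615, -0.0615, 0)
  M3 = (-0.0615, -0.0615, 0)
Detected image corners:
  c0 = (445.262471, 137.565097) px
  c1 = (577.177854, 148.660732) px
  c2 = (593.888233, 65.114082) px
  c3 = (466.533828, 57.189101) px
Planar DLT: solve 8×8 A·h = b for H (H[2,2]=1):
  H  [+909.53084 -324.76064 +519.80363]
  H  [+48.80916 +632.78005 +101.22831]
  H  [-0.27662 -0.32657 +1.00000]
B = K⁻¹H; ‖b₁‖=1.162975, ‖b₂‖=1.162975; λ = 2/(‖b₁‖+‖b₂‖) = 0.859864, sign → tz>0 ⇒ λ=+0.859864
r₁ = λ·B[:,0] = (+0.96006,+0.14738,-0.23785); r₂ = λ·B[:,1] = (-0.21322,+0.93578,-0.28080)
r₃ = r₁×r₂ = (+0.18120,+0.32030,+0.92983); SVD([r₁ r₂ r₃]) → R = UVᵀ:
  R  [+0.96006 -0.21322 +0.18120]
  R  [+0.14738 +0.93578 +0.32030]
  R  [-0.23785 -0.28080 +0.92983]
t = (+0.19586, -0.16499, +0.85986) m
tr R = 2.825663; θ = arccos((tr R − 1)/2) = 0.420631 rad = 24.100°
axis k = ((R−Rᵀ)₃₂, (R−Rᵀ)₁₃, (R−Rᵀ)₂₁) / (2 sinθ) = (-0.736038, +0.513117, +0.441541)
rvec = θ·k = (-0.309600, +0.215833, +0.185726)

rvec=(-0.3096, 0.2158, 0.1857) tvec=(0.1959, -0.1650, 0.8599)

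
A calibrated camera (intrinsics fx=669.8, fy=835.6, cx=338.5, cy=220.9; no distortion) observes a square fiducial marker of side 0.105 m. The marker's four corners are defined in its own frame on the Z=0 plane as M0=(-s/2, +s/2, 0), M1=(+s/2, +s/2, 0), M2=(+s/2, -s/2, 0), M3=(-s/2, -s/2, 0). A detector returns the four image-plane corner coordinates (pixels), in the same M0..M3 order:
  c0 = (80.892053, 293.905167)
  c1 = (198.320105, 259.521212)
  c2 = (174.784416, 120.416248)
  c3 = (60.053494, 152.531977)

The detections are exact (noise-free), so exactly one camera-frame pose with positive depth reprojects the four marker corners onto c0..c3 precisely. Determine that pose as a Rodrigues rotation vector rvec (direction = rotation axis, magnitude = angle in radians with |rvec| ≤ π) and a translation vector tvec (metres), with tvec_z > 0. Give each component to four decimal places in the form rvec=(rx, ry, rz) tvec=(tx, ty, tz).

Intrinsics K: fx=669.8, fy=835.6, cx=338.5, cy=220.9
Marker side s = 0.105 m; corners in marker frame (Z=0):
  M0 = (-0.0525, +0.0525, 0)
  M1 = (+0.0525, +0.0525, 0)
  M2 = (+0.0525, -0.0525, 0)
  M3 = (-0.0525, -0.0525, 0)
Detected image corners:
  c0 = (80.892053, 293.905167) px
  c1 = (198.320105, 259.521212) px
  c2 = (174.784416, 120.416248) px
  c3 = (60.053494, 152.531977) px
Planar DLT: solve 8×8 A·h = b for H (H[2,2]=1):
  H  [+1117.84458 +180.54643 +128.66890]
  H  [-296.45472 +1286.00157 +205.62585]
  H  [+0.09717 -0.23986 +1.00000]
B = K⁻¹H; ‖b₁‖=1.666734, ‖b₂‖=1.666734; λ = 2/(‖b₁‖+‖b₂‖) = 0.599976, sign → tz>0 ⇒ λ=+0.599976
r₁ = λ·B[:,0] = (+0.97185,-0.22827,+0.05830); r₂ = λ·B[:,1] = (+0.23445,+0.96142,-0.14391)
r₃ = r₁×r₂ = (-0.02320,+0.15353,+0.98787); SVD([r₁ r₂ r₃]) → R = UVᵀ:
  R  [+0.97185 +0.23445 -0.02320]
  R  [-0.22827 +0.96142 +0.15353]
  R  [+0.05830 -0.14391 +0.98787]
t = (-0.18796, -0.01097, +0.59998) m
tr R = 2.921139; θ = arccos((tr R − 1)/2) = 0.281754 rad = 16.143°
axis k = ((R−Rᵀ)₃₂, (R−Rᵀ)₁₃, (R−Rᵀ)₂₁) / (2 sinθ) = (-0.534882, -0.146557, -0.832119)
rvec = θ·k = (-0.150705, -0.041293, -0.234452)

rvec=(-0.1507, -0.0413, -0.2345) tvec=(-0.1880, -0.0110, 0.6000)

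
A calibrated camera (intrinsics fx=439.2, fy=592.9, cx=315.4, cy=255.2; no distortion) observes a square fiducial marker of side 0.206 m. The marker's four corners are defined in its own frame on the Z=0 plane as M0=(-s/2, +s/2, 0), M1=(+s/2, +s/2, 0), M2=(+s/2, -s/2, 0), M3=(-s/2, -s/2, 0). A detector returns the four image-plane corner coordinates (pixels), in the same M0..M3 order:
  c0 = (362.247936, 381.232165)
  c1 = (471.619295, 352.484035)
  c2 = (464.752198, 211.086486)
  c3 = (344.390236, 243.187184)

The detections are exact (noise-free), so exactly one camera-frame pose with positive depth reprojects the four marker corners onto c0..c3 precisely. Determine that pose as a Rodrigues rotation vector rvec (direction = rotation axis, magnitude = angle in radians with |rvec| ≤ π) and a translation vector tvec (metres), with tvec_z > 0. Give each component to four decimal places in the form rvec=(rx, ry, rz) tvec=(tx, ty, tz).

Intrinsics K: fx=439.2, fy=592.9, cx=315.4, cy=255.2
Marker side s = 0.206 m; corners in marker frame (Z=0):
  M0 = (-0.1030, +0.1030, 0)
  M1 = (+0.1030, +0.1030, 0)
  M2 = (+0.1030, -0.1030, 0)
  M3 = (-0.1030, -0.1030, 0)
Detected image corners:
  c0 = (362.247936, 381.232165) px
  c1 = (471.619295, 352.484035) px
  c2 = (464.752198, 211.086486) px
  c3 = (344.390236, 243.187184) px
Planar DLT: solve 8×8 A·h = b for H (H[2,2]=1):
  H  [+550.16795 +251.49875 +410.96049]
  H  [-151.75223 +816.67235 +300.37474]
  H  [-0.01499 +0.46609 +1.00000]
B = K⁻¹H; ‖b₁‖=1.287910, ‖b₂‖=1.287910; λ = 2/(‖b₁‖+‖b₂‖) = 0.776452, sign → tz>0 ⇒ λ=+0.776452
r₁ = λ·B[:,0] = (+0.98099,-0.19372,-0.01164); r₂ = λ·B[:,1] = (+0.18473,+0.91373,+0.36189)
r₃ = r₁×r₂ = (-0.05947,-0.35716,+0.93215); SVD([r₁ r₂ r₃]) → R = UVᵀ:
  R  [+0.98099 +0.18473 -0.05947]
  R  [-0.19372 +0.91373 -0.35716]
  R  [-0.01164 +0.36189 +0.93215]
t = (+0.16894, +0.05916, +0.77645) m
tr R = 2.826866; θ = arccos((tr R − 1)/2) = 0.419155 rad = 24.016°
axis k = ((R−Rᵀ)₃₂, (R−Rᵀ)₁₃, (R−Rᵀ)₂₁) / (2 sinθ) = (+0.883385, -0.058767, -0.464948)
rvec = θ·k = (+0.370276, -0.024633, -0.194886)

rvec=(0.3703, -0.0246, -0.1949) tvec=(0.1689, 0.0592, 0.7765)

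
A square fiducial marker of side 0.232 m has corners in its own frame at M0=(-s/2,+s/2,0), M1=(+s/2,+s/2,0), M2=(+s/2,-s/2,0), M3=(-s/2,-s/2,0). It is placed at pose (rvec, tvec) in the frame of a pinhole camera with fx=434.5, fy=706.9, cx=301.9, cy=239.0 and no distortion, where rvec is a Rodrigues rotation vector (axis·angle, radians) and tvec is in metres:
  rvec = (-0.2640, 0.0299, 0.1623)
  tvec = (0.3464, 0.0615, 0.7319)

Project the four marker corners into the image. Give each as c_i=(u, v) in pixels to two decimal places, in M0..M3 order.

c0=(432.63, 392.68) c1=(577.67, 431.97) c2=(577.71, 210.10) c3=(443.94, 177.26)

Intrinsics K: fx=434.5, fy=706.9, cx=301.9, cy=239.0
Marker side s = 0.232 m; corners in marker frame (Z=0):
  M0 = (-0.1160, +0.1160, 0)
  M1 = (+0.1160, +0.1160, 0)
  M2 = (+0.1160, -0.1160, 0)
  M3 = (-0.1160, -0.1160, 0)
rvec = (-0.2640, 0.0299, 0.1623), |rvec| = θ = 0.31134 rad = 17.838°
Rodrigues: sinθ=0.30633, 1−cosθ=0.04808; R = I + sinθ·[k]× + (1−cosθ)·[k]×²:
    [+0.98649 -0.16361 +0.00817]
    [+0.15578 +0.95237 +0.26216]
    [-0.05067 -0.25735 +0.96499]
t = (0.3464, 0.0615, 0.7319) m
M0: Pc = R·M0+t = (+0.21299, +0.15390, +0.70793); u = 434.5·(+0.21299)/0.70793 + 301.9 = 432.6251, v = 706.9·(+0.15390)/0.70793 + 239.0 = 392.6818
M1: Pc = R·M1+t = (+0.44185, +0.19004, +0.69617); u = 434.5·(+0.44185)/0.69617 + 301.9 = 577.6746, v = 706.9·(+0.19004)/0.69617 + 239.0 = 431.9739
M2: Pc = R·M2+t = (+0.47981, -0.03090, +0.75587); u = 434.5·(+0.47981)/0.75587 + 301.9 = 577.7103, v = 706.9·(-0.03090)/0.75587 + 239.0 = 210.0977
M3: Pc = R·M3+t = (+0.25095, -0.06704, +0.76763); u = 434.5·(+0.25095)/0.76763 + 301.9 = 443.9419, v = 706.9·(-0.06704)/0.76763 + 239.0 = 177.2595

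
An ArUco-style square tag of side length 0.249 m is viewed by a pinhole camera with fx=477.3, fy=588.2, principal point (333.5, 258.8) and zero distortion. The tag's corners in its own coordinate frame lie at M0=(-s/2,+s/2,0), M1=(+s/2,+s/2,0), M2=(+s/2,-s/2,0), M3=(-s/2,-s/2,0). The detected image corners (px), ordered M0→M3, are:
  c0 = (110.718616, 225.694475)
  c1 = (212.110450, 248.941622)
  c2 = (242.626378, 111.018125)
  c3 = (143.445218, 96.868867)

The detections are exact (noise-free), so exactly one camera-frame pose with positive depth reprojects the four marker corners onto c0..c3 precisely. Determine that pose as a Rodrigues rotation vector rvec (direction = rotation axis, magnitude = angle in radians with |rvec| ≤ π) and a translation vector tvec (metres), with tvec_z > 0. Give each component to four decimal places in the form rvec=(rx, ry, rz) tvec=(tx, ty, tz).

Intrinsics K: fx=477.3, fy=588.2, cx=333.5, cy=258.8
Marker side s = 0.249 m; corners in marker frame (Z=0):
  M0 = (-0.1245, +0.1245, 0)
  M1 = (+0.1245, +0.1245, 0)
  M2 = (+0.1245, -0.1245, 0)
  M3 = (-0.1245, -0.1245, 0)
Detected image corners:
  c0 = (110.718616, 225.694475) px
  c1 = (212.110450, 248.941622) px
  c2 = (242.626378, 111.018125) px
  c3 = (143.445218, 96.868867) px
Planar DLT: solve 8×8 A·h = b for H (H[2,2]=1):
  H  [+358.27567 -156.81712 +175.99127]
  H  [+31.97510 +506.49001 +168.94854]
  H  [-0.25047 -0.16750 +1.00000]
B = K⁻¹H; ‖b₁‖=0.972941, ‖b₂‖=0.972941; λ = 2/(‖b₁‖+‖b₂‖) = 1.027811, sign → tz>0 ⇒ λ=+1.027811
r₁ = λ·B[:,0] = (+0.95138,+0.16914,-0.25743); r₂ = λ·B[:,1] = (-0.21740,+0.96078,-0.17216)
r₃ = r₁×r₂ = (+0.21822,+0.21975,+0.95084); SVD([r₁ r₂ r₃]) → R = UVᵀ:
  R  [+0.95138 -0.21740 +0.21822]
  R  [+0.16914 +0.96078 +0.21975]
  R  [-0.25743 -0.17216 +0.95084]
t = (-0.33918, -0.15700, +1.02781) m
tr R = 2.862996; θ = arccos((tr R − 1)/2) = 0.372287 rad = 21.330°
axis k = ((R−Rᵀ)₃₂, (R−Rᵀ)₁₃, (R−Rᵀ)₂₁) / (2 sinθ) = (-0.538720, +0.653816, +0.531323)
rvec = θ·k = (-0.200559, +0.243407, +0.197805)

rvec=(-0.2006, 0.2434, 0.1978) tvec=(-0.3392, -0.1570, 1.0278)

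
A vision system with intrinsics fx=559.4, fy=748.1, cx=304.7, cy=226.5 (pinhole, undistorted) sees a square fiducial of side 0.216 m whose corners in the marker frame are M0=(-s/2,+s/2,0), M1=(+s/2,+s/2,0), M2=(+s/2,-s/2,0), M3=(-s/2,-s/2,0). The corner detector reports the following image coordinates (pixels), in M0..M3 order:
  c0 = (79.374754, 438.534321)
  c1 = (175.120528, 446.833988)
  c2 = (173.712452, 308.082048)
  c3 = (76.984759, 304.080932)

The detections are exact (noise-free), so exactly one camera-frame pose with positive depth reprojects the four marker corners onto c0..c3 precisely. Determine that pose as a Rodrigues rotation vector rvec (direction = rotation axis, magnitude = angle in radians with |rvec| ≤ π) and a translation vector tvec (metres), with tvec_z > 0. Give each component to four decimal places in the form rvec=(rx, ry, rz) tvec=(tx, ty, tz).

rvec=(0.0584, 0.1738, 0.0053) tvec=(-0.3739, 0.2313, 1.1675)

Intrinsics K: fx=559.4, fy=748.1, cx=304.7, cy=226.5
Marker side s = 0.216 m; corners in marker frame (Z=0):
  M0 = (-0.1080, +0.1080, 0)
  M1 = (+0.1080, +0.1080, 0)
  M2 = (+0.1080, -0.1080, 0)
  M3 = (-0.1080, -0.1080, 0)
Detected image corners:
  c0 = (79.374754, 438.534321) px
  c1 = (175.120528, 446.833988) px
  c2 = (173.712452, 308.082048) px
  c3 = (76.984759, 304.080932) px
Planar DLT: solve 8×8 A·h = b for H (H[2,2]=1):
  H  [+426.84341 +15.16278 +125.53445]
  H  [-26.85876 +651.03837 +374.70367]
  H  [-0.14794 +0.05016 +1.00000]
B = K⁻¹H; ‖b₁‖=0.856540, ‖b₂‖=0.856540; λ = 2/(‖b₁‖+‖b₂‖) = 1.167488, sign → tz>0 ⇒ λ=+1.167488
r₁ = λ·B[:,0] = (+0.98492,+0.01038,-0.17272); r₂ = λ·B[:,1] = (-0.00025,+0.99828,+0.05856)
r₃ = r₁×r₂ = (+0.17303,-0.05763,+0.98323); SVD([r₁ r₂ r₃]) → R = UVᵀ:
  R  [+0.98492 -0.00025 +0.17303]
  R  [+0.01038 +0.99828 -0.05763]
  R  [-0.17272 +0.05856 +0.98323]
t = (-0.37392, +0.23129, +1.16749) m
tr R = 2.966429; θ = arccos((tr R − 1)/2) = 0.183480 rad = 10.513°
axis k = ((R−Rᵀ)₃₂, (R−Rᵀ)₁₃, (R−Rᵀ)₂₁) / (2 sinθ) = (+0.318403, +0.947508, +0.029125)
rvec = θ·k = (+0.058421, +0.173849, +0.005344)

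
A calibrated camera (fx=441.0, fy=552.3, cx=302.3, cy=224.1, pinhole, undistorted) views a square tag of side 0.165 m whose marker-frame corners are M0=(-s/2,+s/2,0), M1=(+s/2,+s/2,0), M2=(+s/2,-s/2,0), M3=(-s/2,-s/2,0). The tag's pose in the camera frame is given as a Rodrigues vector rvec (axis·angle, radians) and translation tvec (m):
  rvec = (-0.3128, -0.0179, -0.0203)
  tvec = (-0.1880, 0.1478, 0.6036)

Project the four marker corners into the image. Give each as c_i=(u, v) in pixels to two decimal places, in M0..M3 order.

c0=(96.84, 442.23) c1=(223.48, 438.24) c2=(227.20, 283.56) c3=(110.82, 286.38)

Intrinsics K: fx=441.0, fy=552.3, cx=302.3, cy=224.1
Marker side s = 0.165 m; corners in marker frame (Z=0):
  M0 = (-0.0825, +0.0825, 0)
  M1 = (+0.0825, +0.0825, 0)
  M2 = (+0.0825, -0.0825, 0)
  M3 = (-0.0825, -0.0825, 0)
rvec = (-0.3128, -0.0179, -0.0203), |rvec| = θ = 0.31397 rad = 17.989°
Rodrigues: sinθ=0.30884, 1−cosθ=0.04888; R = I + sinθ·[k]× + (1−cosθ)·[k]×²:
    [+0.99964 +0.02274 -0.01446]
    [-0.01719 +0.95127 +0.30787]
    [+0.02076 -0.30751 +0.95132]
t = (-0.1880, 0.1478, 0.6036) m
M0: Pc = R·M0+t = (-0.26859, +0.22770, +0.57652); u = 441.0·(-0.26859)/0.57652 + 302.3 = 96.8429, v = 552.3·(+0.22770)/0.57652 + 224.1 = 442.2333
M1: Pc = R·M1+t = (-0.10365, +0.22486, +0.57994); u = 441.0·(-0.10365)/0.57994 + 302.3 = 223.4799, v = 552.3·(+0.22486)/0.57994 + 224.1 = 438.2437
M2: Pc = R·M2+t = (-0.10741, +0.06790, +0.63068); u = 441.0·(-0.10741)/0.63068 + 302.3 = 227.1968, v = 552.3·(+0.06790)/0.63068 + 224.1 = 283.5627
M3: Pc = R·M3+t = (-0.27235, +0.07074, +0.62726); u = 441.0·(-0.27235)/0.62726 + 302.3 = 110.8237, v = 552.3·(+0.07074)/0.62726 + 224.1 = 286.3850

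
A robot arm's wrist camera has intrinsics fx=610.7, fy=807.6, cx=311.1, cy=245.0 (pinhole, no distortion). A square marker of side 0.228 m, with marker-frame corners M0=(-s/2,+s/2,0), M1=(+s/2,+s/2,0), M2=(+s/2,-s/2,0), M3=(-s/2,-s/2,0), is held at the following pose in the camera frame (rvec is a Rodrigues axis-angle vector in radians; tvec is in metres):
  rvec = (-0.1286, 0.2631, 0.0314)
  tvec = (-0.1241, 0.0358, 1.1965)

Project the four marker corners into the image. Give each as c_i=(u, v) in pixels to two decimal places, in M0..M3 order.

c0=(190.42, 343.06) c1=(300.76, 350.39) c2=(306.64, 193.29) c3=(198.50, 193.68)

Intrinsics K: fx=610.7, fy=807.6, cx=311.1, cy=245.0
Marker side s = 0.228 m; corners in marker frame (Z=0):
  M0 = (-0.1140, +0.1140, 0)
  M1 = (+0.1140, +0.1140, 0)
  M2 = (+0.1140, -0.1140, 0)
  M3 = (-0.1140, -0.1140, 0)
rvec = (-0.1286, 0.2631, 0.0314), |rvec| = θ = 0.29453 rad = 16.875°
Rodrigues: sinθ=0.29029, 1−cosθ=0.04306; R = I + sinθ·[k]× + (1−cosθ)·[k]×²:
    [+0.96515 -0.04774 +0.25731]
    [+0.01415 +0.99130 +0.13085]
    [-0.26132 -0.12265 +0.95743]
t = (-0.1241, 0.0358, 1.1965) m
M0: Pc = R·M0+t = (-0.23957, +0.14719, +1.21231); u = 610.7·(-0.23957)/1.21231 + 311.1 = 190.4168, v = 807.6·(+0.14719)/1.21231 + 245.0 = 343.0564
M1: Pc = R·M1+t = (-0.01952, +0.15042, +1.15273); u = 610.7·(-0.01952)/1.15273 + 311.1 = 300.7608, v = 807.6·(+0.15042)/1.15273 + 245.0 = 350.3853
M2: Pc = R·M2+t = (-0.00863, -0.07559, +1.18069); u = 610.7·(-0.00863)/1.18069 + 311.1 = 306.6361, v = 807.6·(-0.07559)/1.18069 + 245.0 = 193.2926
M3: Pc = R·M3+t = (-0.22868, -0.07882, +1.24027); u = 610.7·(-0.22868)/1.24027 + 311.1 = 198.4977, v = 807.6·(-0.07882)/1.24027 + 245.0 = 193.6754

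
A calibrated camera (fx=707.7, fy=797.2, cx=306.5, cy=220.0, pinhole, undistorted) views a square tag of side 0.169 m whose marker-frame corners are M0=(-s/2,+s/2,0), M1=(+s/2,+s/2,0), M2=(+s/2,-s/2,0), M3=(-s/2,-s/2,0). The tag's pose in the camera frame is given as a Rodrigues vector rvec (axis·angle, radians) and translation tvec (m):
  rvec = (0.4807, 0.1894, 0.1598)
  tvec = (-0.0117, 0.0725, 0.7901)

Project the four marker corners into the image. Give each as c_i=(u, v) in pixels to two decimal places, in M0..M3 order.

c0=(220.13, 342.89) c1=(359.42, 378.89) c2=(382.60, 236.40) c3=(227.98, 201.15)

Intrinsics K: fx=707.7, fy=797.2, cx=306.5, cy=220.0
Marker side s = 0.169 m; corners in marker frame (Z=0):
  M0 = (-0.0845, +0.0845, 0)
  M1 = (+0.0845, +0.0845, 0)
  M2 = (+0.0845, -0.0845, 0)
  M3 = (-0.0845, -0.0845, 0)
rvec = (0.4807, 0.1894, 0.1598), |rvec| = θ = 0.54082 rad = 30.986°
Rodrigues: sinθ=0.51483, 1−cosθ=0.14271; R = I + sinθ·[k]× + (1−cosθ)·[k]×²:
    [+0.97004 -0.10770 +0.21778]
    [+0.19655 +0.87479 -0.44284]
    [-0.14282 +0.47238 +0.86975]
t = (-0.0117, 0.0725, 0.7901) m
M0: Pc = R·M0+t = (-0.10277, +0.12981, +0.84208); u = 707.7·(-0.10277)/0.84208 + 306.5 = 220.1316, v = 797.2·(+0.12981)/0.84208 + 220.0 = 342.8926
M1: Pc = R·M1+t = (+0.06117, +0.16303, +0.81795); u = 707.7·(+0.06117)/0.81795 + 306.5 = 359.4230, v = 797.2·(+0.16303)/0.81795 + 220.0 = 378.8929
M2: Pc = R·M2+t = (+0.07937, +0.01519, +0.73812); u = 707.7·(+0.07937)/0.73812 + 306.5 = 382.5982, v = 797.2·(+0.01519)/0.73812 + 220.0 = 236.4040
M3: Pc = R·M3+t = (-0.08457, -0.01803, +0.76225); u = 707.7·(-0.08457)/0.76225 + 306.5 = 227.9848, v = 797.2·(-0.01803)/0.76225 + 220.0 = 201.1453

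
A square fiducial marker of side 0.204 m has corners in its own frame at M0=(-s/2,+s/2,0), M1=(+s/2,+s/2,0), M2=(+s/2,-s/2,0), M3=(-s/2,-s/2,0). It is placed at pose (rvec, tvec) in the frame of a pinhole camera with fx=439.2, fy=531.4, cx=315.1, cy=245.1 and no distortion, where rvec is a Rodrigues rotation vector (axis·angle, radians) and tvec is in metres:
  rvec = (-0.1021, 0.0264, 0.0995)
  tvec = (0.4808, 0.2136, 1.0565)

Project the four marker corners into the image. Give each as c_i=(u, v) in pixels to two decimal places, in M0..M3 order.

c0=(469.56, 399.33) c1=(555.96, 410.44) c2=(559.78, 306.36) c3=(475.02, 296.09)

Intrinsics K: fx=439.2, fy=531.4, cx=315.1, cy=245.1
Marker side s = 0.204 m; corners in marker frame (Z=0):
  M0 = (-0.1020, +0.1020, 0)
  M1 = (+0.1020, +0.1020, 0)
  M2 = (+0.1020, -0.1020, 0)
  M3 = (-0.1020, -0.1020, 0)
rvec = (-0.1021, 0.0264, 0.0995), |rvec| = θ = 0.14499 rad = 8.307°
Rodrigues: sinθ=0.14448, 1−cosθ=0.01049; R = I + sinθ·[k]× + (1−cosθ)·[k]×²:
    [+0.99471 -0.10050 +0.02124]
    [+0.09781 +0.98986 +0.10305]
    [-0.03138 -0.10043 +0.99445]
t = (0.4808, 0.2136, 1.0565) m
M0: Pc = R·M0+t = (+0.36909, +0.30459, +1.04946); u = 439.2·(+0.36909)/1.04946 + 315.1 = 469.5645, v = 531.4·(+0.30459)/1.04946 + 245.1 = 399.3309
M1: Pc = R·M1+t = (+0.57201, +0.32454, +1.04306); u = 439.2·(+0.57201)/1.04306 + 315.1 = 555.9565, v = 531.4·(+0.32454)/1.04306 + 245.1 = 410.4425
M2: Pc = R·M2+t = (+0.59251, +0.12261, +1.06354); u = 439.2·(+0.59251)/1.06354 + 315.1 = 559.7829, v = 531.4·(+0.12261)/1.06354 + 245.1 = 306.3626
M3: Pc = R·M3+t = (+0.38959, +0.10266, +1.06994); u = 439.2·(+0.38959)/1.06994 + 315.1 = 475.0223, v = 531.4·(+0.10266)/1.06994 + 245.1 = 296.0865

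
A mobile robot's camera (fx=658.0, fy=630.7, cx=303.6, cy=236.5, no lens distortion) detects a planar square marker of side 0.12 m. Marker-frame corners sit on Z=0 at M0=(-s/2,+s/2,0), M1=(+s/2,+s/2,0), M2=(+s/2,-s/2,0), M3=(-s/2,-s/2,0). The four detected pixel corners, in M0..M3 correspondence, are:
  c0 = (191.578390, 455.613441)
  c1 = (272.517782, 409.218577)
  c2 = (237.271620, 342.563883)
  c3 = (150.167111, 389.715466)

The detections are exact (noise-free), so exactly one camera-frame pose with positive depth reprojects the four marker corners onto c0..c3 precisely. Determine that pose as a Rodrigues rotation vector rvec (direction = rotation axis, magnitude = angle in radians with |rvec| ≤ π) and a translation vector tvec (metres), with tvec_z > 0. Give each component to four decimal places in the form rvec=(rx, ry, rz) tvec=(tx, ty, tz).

rvec=(0.3750, -0.3140, -0.4361) tvec=(-0.1139, 0.2169, 0.8374)

Intrinsics K: fx=658.0, fy=630.7, cx=303.6, cy=236.5
Marker side s = 0.12 m; corners in marker frame (Z=0):
  M0 = (-0.0600, +0.0600, 0)
  M1 = (+0.0600, +0.0600, 0)
  M2 = (+0.0600, -0.0600, 0)
  M3 = (-0.0600, -0.0600, 0)
Detected image corners:
  c0 = (191.578390, 455.613441) px
  c1 = (272.517782, 409.218577) px
  c2 = (237.271620, 342.563883) px
  c3 = (150.167111, 389.715466) px
Planar DLT: solve 8×8 A·h = b for H (H[2,2]=1):
  H  [+753.58951 +424.47242 +214.09475]
  H  [-288.08344 +750.14569 +399.90575]
  H  [+0.25446 +0.49538 +1.00000]
B = K⁻¹H; ‖b₁‖=1.194222, ‖b₂‖=1.194222; λ = 2/(‖b₁‖+‖b₂‖) = 0.837365, sign → tz>0 ⇒ λ=+0.837365
r₁ = λ·B[:,0] = (+0.86070,-0.46238,+0.21307); r₂ = λ·B[:,1] = (+0.34879,+0.84040,+0.41482)
r₃ = r₁×r₂ = (-0.37087,-0.28271,+0.88461); SVD([r₁ r₂ r₃]) → R = UVᵀ:
  R  [+0.86070 +0.34879 -0.37087]
  R  [-0.46238 +0.84040 -0.28271]
  R  [+0.21307 +0.41482 +0.88461]
t = (-0.11390, +0.21695, +0.83737) m
tr R = 2.585708; θ = arccos((tr R − 1)/2) = 0.655318 rad = 37.547°
axis k = ((R−Rᵀ)₃₂, (R−Rᵀ)₁₃, (R−Rᵀ)₂₁) / (2 sinθ) = (+0.572297, -0.479107, -0.665532)
rvec = θ·k = (+0.375037, -0.313967, -0.436135)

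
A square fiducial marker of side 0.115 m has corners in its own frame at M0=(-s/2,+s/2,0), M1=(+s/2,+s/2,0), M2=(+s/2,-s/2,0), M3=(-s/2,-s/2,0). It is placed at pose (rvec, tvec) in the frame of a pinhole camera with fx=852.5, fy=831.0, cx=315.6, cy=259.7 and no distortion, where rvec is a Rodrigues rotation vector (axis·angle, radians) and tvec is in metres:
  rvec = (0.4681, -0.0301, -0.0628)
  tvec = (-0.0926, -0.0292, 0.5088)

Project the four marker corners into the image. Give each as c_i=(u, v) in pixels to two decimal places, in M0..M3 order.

c0=(81.08, 299.98) c1=(264.42, 287.83) c2=(248.06, 114.89) c3=(44.91, 127.75)

Intrinsics K: fx=852.5, fy=831.0, cx=315.6, cy=259.7
Marker side s = 0.115 m; corners in marker frame (Z=0):
  M0 = (-0.0575, +0.0575, 0)
  M1 = (+0.0575, +0.0575, 0)
  M2 = (+0.0575, -0.0575, 0)
  M3 = (-0.0575, -0.0575, 0)
rvec = (0.4681, -0.0301, -0.0628), |rvec| = θ = 0.47325 rad = 27.115°
Rodrigues: sinθ=0.45578, 1−cosθ=0.10991; R = I + sinθ·[k]× + (1−cosθ)·[k]×²:
    [+0.99762 +0.05357 -0.04341]
    [-0.06740 +0.89054 -0.44989]
    [+0.01456 +0.45175 +0.89203]
t = (-0.0926, -0.0292, 0.5088) m
M0: Pc = R·M0+t = (-0.14688, +0.02588, +0.53394); u = 852.5·(-0.14688)/0.53394 + 315.6 = 81.0827, v = 831.0·(+0.02588)/0.53394 + 259.7 = 299.9803
M1: Pc = R·M1+t = (-0.03216, +0.01813, +0.53561); u = 852.5·(-0.03216)/0.53561 + 315.6 = 264.4183, v = 831.0·(+0.01813)/0.53561 + 259.7 = 287.8293
M2: Pc = R·M2+t = (-0.03832, -0.08428, +0.48366); u = 852.5·(-0.03832)/0.48366 + 315.6 = 248.0627, v = 831.0·(-0.08428)/0.48366 + 259.7 = 114.8931
M3: Pc = R·M3+t = (-0.15304, -0.07653, +0.48199); u = 852.5·(-0.15304)/0.48199 + 315.6 = 44.9093, v = 831.0·(-0.07653)/0.48199 + 259.7 = 127.7528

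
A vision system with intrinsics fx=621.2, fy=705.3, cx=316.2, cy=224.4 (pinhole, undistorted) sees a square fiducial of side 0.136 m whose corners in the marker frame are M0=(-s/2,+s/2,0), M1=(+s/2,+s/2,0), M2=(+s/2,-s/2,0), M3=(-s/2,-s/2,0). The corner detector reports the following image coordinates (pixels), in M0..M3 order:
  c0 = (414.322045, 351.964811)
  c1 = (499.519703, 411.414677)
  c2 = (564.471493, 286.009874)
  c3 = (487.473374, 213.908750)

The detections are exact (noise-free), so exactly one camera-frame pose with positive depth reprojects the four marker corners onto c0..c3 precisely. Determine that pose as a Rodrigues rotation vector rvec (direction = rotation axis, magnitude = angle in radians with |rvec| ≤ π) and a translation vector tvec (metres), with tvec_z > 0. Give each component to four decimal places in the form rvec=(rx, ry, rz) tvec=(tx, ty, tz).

Intrinsics K: fx=621.2, fy=705.3, cx=316.2, cy=224.4
Marker side s = 0.136 m; corners in marker frame (Z=0):
  M0 = (-0.0680, +0.0680, 0)
  M1 = (+0.0680, +0.0680, 0)
  M2 = (+0.0680, -0.0680, 0)
  M3 = (-0.0680, -0.0680, 0)
Detected image corners:
  c0 = (414.322045, 351.964811) px
  c1 = (499.519703, 411.414677) px
  c2 = (564.471493, 286.009874) px
  c3 = (487.473374, 213.908750) px
Planar DLT: solve 8×8 A·h = b for H (H[2,2]=1):
  H  [+967.62522 -555.20370 +493.76531]
  H  [+722.71448 +934.71193 +317.06841]
  H  [+0.75598 -0.09975 +1.00000]
B = K⁻¹H; ‖b₁‖=1.600637, ‖b₂‖=1.600637; λ = 2/(‖b₁‖+‖b₂‖) = 0.624751, sign → tz>0 ⇒ λ=+0.624751
r₁ = λ·B[:,0] = (+0.73275,+0.48991,+0.47230); r₂ = λ·B[:,1] = (-0.52666,+0.84779,-0.06232)
r₃ = r₁×r₂ = (-0.43094,-0.20307,+0.87923); SVD([r₁ r₂ r₃]) → R = UVᵀ:
  R  [+0.73275 -0.52666 -0.43094]
  R  [+0.48991 +0.84779 -0.20307]
  R  [+0.47230 -0.06232 +0.87923]
t = (+0.17858, +0.08209, +0.62475) m
tr R = 2.459776; θ = arccos((tr R − 1)/2) = 0.752639 rad = 43.123°
axis k = ((R−Rᵀ)₃₂, (R−Rᵀ)₁₃, (R−Rᵀ)₂₁) / (2 sinθ) = (+0.102957, -0.660678, +0.743575)
rvec = θ·k = (+0.077490, -0.497252, +0.559643)

rvec=(0.0775, -0.4973, 0.5596) tvec=(0.1786, 0.0821, 0.6248)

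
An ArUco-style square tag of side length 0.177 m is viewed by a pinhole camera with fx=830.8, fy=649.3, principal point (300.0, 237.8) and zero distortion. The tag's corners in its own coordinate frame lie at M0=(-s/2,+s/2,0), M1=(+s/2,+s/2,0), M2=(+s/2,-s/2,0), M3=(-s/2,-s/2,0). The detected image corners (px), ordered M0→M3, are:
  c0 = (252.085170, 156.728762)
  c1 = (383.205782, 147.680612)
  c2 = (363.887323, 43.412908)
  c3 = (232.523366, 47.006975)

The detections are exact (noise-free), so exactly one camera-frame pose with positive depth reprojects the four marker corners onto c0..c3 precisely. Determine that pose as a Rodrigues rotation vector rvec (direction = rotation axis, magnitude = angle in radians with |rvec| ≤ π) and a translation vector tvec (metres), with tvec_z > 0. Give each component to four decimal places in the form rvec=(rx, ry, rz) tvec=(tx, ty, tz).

Intrinsics K: fx=830.8, fy=649.3, cx=300.0, cy=237.8
Marker side s = 0.177 m; corners in marker frame (Z=0):
  M0 = (-0.0885, +0.0885, 0)
  M1 = (+0.0885, +0.0885, 0)
  M2 = (+0.0885, -0.0885, 0)
  M3 = (-0.0885, -0.0885, 0)
Detected image corners:
  c0 = (252.085170, 156.728762) px
  c1 = (383.205782, 147.680612) px
  c2 = (363.887323, 43.412908) px
  c3 = (232.523366, 47.006975) px
Planar DLT: solve 8×8 A·h = b for H (H[2,2]=1):
  H  [+829.58457 +99.98968 +309.55955]
  H  [-7.42774 +600.95078 +98.47623]
  H  [+0.28611 -0.03190 +1.00000]
B = K⁻¹H; ‖b₁‖=0.946991, ‖b₂‖=0.946991; λ = 2/(‖b₁‖+‖b₂‖) = 1.055976, sign → tz>0 ⇒ λ=+1.055976
r₁ = λ·B[:,0] = (+0.94533,-0.12273,+0.30213); r₂ = λ·B[:,1] = (+0.13926,+0.98968,-0.03369)
r₃ = r₁×r₂ = (-0.29487,+0.07392,+0.95267); SVD([r₁ r₂ r₃]) → R = UVᵀ:
  R  [+0.94533 +0.13926 -0.29487]
  R  [-0.12273 +0.98968 +0.07392]
  R  [+0.30213 -0.03369 +0.95267]
t = (+0.01215, -0.22659, +1.05598) m
tr R = 2.887690; θ = arccos((tr R − 1)/2) = 0.336716 rad = 19.292°
axis k = ((R−Rᵀ)₃₂, (R−Rᵀ)₁₃, (R−Rᵀ)₂₁) / (2 sinθ) = (-0.162856, -0.903482, -0.396482)
rvec = θ·k = (-0.054836, -0.304216, -0.133502)

rvec=(-0.0548, -0.3042, -0.1335) tvec=(0.0122, -0.2266, 1.0560)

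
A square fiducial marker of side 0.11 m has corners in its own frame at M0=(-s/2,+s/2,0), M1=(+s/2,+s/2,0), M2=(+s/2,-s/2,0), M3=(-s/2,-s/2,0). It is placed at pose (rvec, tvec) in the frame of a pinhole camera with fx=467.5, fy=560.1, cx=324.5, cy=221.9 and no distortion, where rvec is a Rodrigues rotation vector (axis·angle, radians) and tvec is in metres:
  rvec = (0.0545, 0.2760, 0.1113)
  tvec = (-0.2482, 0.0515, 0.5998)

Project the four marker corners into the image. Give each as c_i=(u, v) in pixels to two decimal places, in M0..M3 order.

c0=(92.86, 312.15) c1=(164.72, 328.93) c2=(171.68, 225.14) c3=(98.58, 213.17)

Intrinsics K: fx=467.5, fy=560.1, cx=324.5, cy=221.9
Marker side s = 0.11 m; corners in marker frame (Z=0):
  M0 = (-0.0550, +0.0550, 0)
  M1 = (+0.0550, +0.0550, 0)
  M2 = (+0.0550, -0.0550, 0)
  M3 = (-0.0550, -0.0550, 0)
rvec = (0.0545, 0.2760, 0.1113), |rvec| = θ = 0.30255 rad = 17.335°
Rodrigues: sinθ=0.29795, 1−cosθ=0.04542; R = I + sinθ·[k]× + (1−cosθ)·[k]×²:
    [+0.95605 -0.10215 +0.27482]
    [+0.11707 +0.99238 -0.03843]
    [-0.26880 +0.06891 +0.96073]
t = (-0.2482, 0.0515, 0.5998) m
M0: Pc = R·M0+t = (-0.30640, +0.09964, +0.61837); u = 467.5·(-0.30640)/0.61837 + 324.5 = 92.8563, v = 560.1·(+0.09964)/0.61837 + 221.9 = 312.1518
M1: Pc = R·M1+t = (-0.20124, +0.11252, +0.58881); u = 467.5·(-0.20124)/0.58881 + 324.5 = 164.7236, v = 560.1·(+0.11252)/0.58881 + 221.9 = 328.9342
M2: Pc = R·M2+t = (-0.19000, +0.00336, +0.58123); u = 467.5·(-0.19000)/0.58123 + 324.5 = 171.6773, v = 560.1·(+0.00336)/0.58123 + 221.9 = 225.1361
M3: Pc = R·M3+t = (-0.29516, -0.00952, +0.61079); u = 467.5·(-0.29516)/0.61079 + 324.5 = 98.5814, v = 560.1·(-0.00952)/0.61079 + 221.9 = 213.1702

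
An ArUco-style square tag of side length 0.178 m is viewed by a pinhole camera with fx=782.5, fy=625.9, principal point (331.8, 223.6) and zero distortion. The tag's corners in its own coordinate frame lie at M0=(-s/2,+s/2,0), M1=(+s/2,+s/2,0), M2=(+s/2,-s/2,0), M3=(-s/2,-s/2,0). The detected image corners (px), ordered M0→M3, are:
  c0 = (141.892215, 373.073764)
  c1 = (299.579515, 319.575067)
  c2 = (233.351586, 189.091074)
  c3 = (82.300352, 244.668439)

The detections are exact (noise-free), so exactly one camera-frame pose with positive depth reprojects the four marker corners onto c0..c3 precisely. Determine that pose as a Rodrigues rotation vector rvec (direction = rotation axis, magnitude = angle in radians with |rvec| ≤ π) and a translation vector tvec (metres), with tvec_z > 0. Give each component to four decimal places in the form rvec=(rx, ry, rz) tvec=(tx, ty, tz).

rvec=(-0.1113, 0.1581, -0.4071) tvec=(-0.1467, 0.0730, 0.7965)

Intrinsics K: fx=782.5, fy=625.9, cx=331.8, cy=223.6
Marker side s = 0.178 m; corners in marker frame (Z=0):
  M0 = (-0.0890, +0.0890, 0)
  M1 = (+0.0890, +0.0890, 0)
  M2 = (+0.0890, -0.0890, 0)
  M3 = (-0.0890, -0.0890, 0)
Detected image corners:
  c0 = (141.892215, 373.073764) px
  c1 = (299.579515, 319.575067) px
  c2 = (233.351586, 189.091074) px
  c3 = (82.300352, 244.668439) px
Planar DLT: solve 8×8 A·h = b for H (H[2,2]=1):
  H  [+835.94197 +320.07985 +187.66627]
  H  [-352.62107 +677.92523 +280.99316]
  H  [-0.16384 -0.17474 +1.00000]
B = K⁻¹H; ‖b₁‖=1.255481, ‖b₂‖=1.255481; λ = 2/(‖b₁‖+‖b₂‖) = 0.796507, sign → tz>0 ⇒ λ=+0.796507
r₁ = λ·B[:,0] = (+0.90624,-0.40212,-0.13050); r₂ = λ·B[:,1] = (+0.38483,+0.91244,-0.13918)
r₃ = r₁×r₂ = (+0.17504,+0.07591,+0.98163); SVD([r₁ r₂ r₃]) → R = UVᵀ:
  R  [+0.90624 +0.38483 +0.17504]
  R  [-0.40212 +0.91244 +0.07591]
  R  [-0.13050 -0.13918 +0.98163]
t = (-0.14671, +0.07304, +0.79651) m
tr R = 2.800306; θ = arccos((tr R − 1)/2) = 0.450676 rad = 25.822°
axis k = ((R−Rᵀ)₃₂, (R−Rᵀ)₁₃, (R−Rᵀ)₂₁) / (2 sinθ) = (-0.246908, +0.350727, -0.903342)
rvec = θ·k = (-0.111275, +0.158064, -0.407114)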